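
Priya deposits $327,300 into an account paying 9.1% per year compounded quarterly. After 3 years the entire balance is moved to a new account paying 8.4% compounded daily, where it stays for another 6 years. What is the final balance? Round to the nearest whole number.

After 3 years at 9.1%: 327,300 × 1.30988707856 ≈ 428,726.0408.
Then 6 years at 8.4%: 428,726.0408 × 1.65523338063 ≈ 709,641.6539.

$709,642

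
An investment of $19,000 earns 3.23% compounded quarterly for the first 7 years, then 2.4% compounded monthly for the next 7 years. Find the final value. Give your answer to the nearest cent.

After 7 years at 3.23%: 19,000 × 1.2525631928 ≈ 23,798.7007.
Then 7 years at 2.4%: 23,798.7007 × 1.1827381585 ≈ 28,147.6314.

$28,147.63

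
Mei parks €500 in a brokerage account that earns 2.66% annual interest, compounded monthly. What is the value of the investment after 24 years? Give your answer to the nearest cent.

Periodic rate = 2.66%/12 = 0.00221667; periods = 12·24 = 288.
A = 500·(1 + 0.0266/12)^288 ≈ 500·1.89211166 ≈ 946.0558.

€946.06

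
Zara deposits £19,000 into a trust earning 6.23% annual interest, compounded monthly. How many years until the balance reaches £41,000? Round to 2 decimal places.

12.38 years

We need (1 + 0.00519167)^(12t) = 2.1579, so 12t = ln 2.1579 / ln 1.005192 ≈ 148.5319.
t ≈ 148.5319/12 = 12.3777 years.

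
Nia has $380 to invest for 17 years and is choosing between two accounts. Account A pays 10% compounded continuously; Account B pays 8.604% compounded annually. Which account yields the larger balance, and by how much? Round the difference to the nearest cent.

Account A, by $534.27

Account A growth factor: e^(0.1·17) = e^1.7 ≈ 5.473947392; balance ≈ 2,080.1000.
Account B growth factor: (1 + 0.08604)^17 ≈ 4.067981397; balance ≈ 1,545.8329.
Account A is larger by 534.2671.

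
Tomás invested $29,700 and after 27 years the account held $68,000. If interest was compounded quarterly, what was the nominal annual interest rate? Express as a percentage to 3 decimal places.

The 108-period growth factor is 68,000/29,700 = 2.28956.
r/4 = 2.28956^(1/108) − 1 ≈ 0.0076995, so r ≈ 4·0.0076995 = 3.07980%.

3.080%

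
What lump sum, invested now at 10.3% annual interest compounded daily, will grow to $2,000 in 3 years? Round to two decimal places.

$1,468.43

Periodic rate = 10.3%/365 = 0.000282192; 1095 periods.
P = 2,000/(1 + 0.103/365)^1095 ≈ 2,000/1.362002999 ≈ 1,468.4255.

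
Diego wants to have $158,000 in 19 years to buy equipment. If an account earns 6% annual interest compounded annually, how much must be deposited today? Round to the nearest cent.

Growth factor = (1 + 0.06)^19 ≈ 3.02559950209.
P = 158,000/3.02559950209 ≈ 52,221.0557.

$52,221.06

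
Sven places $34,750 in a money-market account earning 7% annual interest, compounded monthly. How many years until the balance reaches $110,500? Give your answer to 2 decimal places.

16.57 years

(1 + 0.00583333)^(12t) = 110,500/34,750 = 3.1799.
12t·ln(1 + 0.00583333) = ln(3.1799); 12t = 1.1568/0.00581639 ≈ 198.8926.
t ≈ 16.5744 years.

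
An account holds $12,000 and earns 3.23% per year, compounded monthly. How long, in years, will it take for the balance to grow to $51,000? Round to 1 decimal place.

(1 + 0.00269167)^(12t) = 51,000/12,000 = 4.25.
12t·ln(1 + 0.00269167) = ln(4.25); 12t = 1.4469/0.00268805 ≈ 538.2782.
t ≈ 44.8565 years.

44.9 years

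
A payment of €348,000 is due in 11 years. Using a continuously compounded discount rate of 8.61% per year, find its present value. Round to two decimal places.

€134,976.74

P = A·e^(−rt) = 348,000·e^(−0.9471).
e^(−0.9471) ≈ 0.387864200242, so P ≈ 134,976.7417.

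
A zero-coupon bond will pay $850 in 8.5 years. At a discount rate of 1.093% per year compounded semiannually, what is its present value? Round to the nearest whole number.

Growth factor = (1 + 0.005465)^17 ≈ 1.09707995.
P = 850/1.09707995 ≈ 774.7840.

$775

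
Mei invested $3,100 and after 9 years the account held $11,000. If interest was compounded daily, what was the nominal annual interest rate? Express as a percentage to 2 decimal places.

14.07%

(1 + r/365)^3285 = 11,000/3,100 = 3.54839.
1 + r/365 = 3.54839^(1/3285) ≈ 1.000386, so r/365 ≈ 0.000385613.
r ≈ 365·0.000385613 = 14.07486%.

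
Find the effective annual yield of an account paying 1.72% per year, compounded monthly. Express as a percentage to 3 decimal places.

One year is 12 periods at 0.00143333 each: (1 + 0.00143333)^12 ≈ 1.017336.
EAR = 1.017336 − 1 ≈ 1.73362%.

1.734%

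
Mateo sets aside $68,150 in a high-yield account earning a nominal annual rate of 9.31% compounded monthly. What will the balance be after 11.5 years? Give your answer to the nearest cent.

Growth factor = (1 + 0.0931/12)^138 ≈ 2.90524617173.
A ≈ 68,150 × 2.90524617173 ≈ 197,992.5266.

$197,992.53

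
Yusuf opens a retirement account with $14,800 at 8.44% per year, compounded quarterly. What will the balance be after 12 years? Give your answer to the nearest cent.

$40,321.71

Growth factor = (1 + 0.0211)^48 ≈ 2.7244400583.
A ≈ 14,800 × 2.7244400583 ≈ 40,321.7129.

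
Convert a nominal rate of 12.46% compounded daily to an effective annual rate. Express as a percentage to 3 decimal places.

EAR = (1 + 12.46%/365)^365 − 1 = (1 + 0.00034137)^365 − 1.
(1 + 0.00034137)^365 ≈ 1.132671, so EAR ≈ 13.26712%.

13.267%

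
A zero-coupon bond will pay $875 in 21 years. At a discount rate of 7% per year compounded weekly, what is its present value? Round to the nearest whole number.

Growth factor = (1 + 0.07/52)^1092 ≈ 4.34493789.
P = 875/4.34493789 ≈ 201.3838.

$201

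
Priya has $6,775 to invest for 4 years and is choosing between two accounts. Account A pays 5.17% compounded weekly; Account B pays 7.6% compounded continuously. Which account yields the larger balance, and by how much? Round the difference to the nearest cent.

A: (1 + 0.0517/52)^208 ≈ 1.229610269, so 6,775 × 1.229610269 ≈ 8,330.6096.
B: e^(0.076·4) = e^0.304 ≈ 1.355269056, so 6,775 × 1.355269056 ≈ 9,181.9479.
Difference ≈ 851.3383 in favor of B.

Account B, by $851.34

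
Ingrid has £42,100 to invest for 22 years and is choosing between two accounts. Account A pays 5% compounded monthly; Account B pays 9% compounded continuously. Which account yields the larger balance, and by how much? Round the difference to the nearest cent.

A: (1 + 0.05/12)^264 ≈ 2.99730837993, so 42,100 × 2.99730837993 ≈ 126,186.6828.
B: e^(0.09·22) = e^1.98 ≈ 7.24274298516, so 42,100 × 7.24274298516 ≈ 304,919.4797.
Difference ≈ 178,732.7969 in favor of B.

Account B, by £178,732.80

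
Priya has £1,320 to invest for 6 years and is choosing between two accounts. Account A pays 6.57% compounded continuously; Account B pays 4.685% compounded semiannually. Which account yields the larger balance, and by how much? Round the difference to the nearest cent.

Account A growth factor: e^(0.0657·6) = e^0.3942 ≈ 1.483197158; balance ≈ 1,957.8202.
Account B growth factor: (1 + 0.023425)^12 ≈ 1.320298894; balance ≈ 1,742.7945.
Account A is larger by 215.0257.

Account A, by £215.03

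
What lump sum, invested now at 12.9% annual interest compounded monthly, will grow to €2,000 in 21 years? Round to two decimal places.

€135.15

Growth factor = (1 + 0.01075)^252 ≈ 14.79874891.
P = 2,000/14.79874891 ≈ 135.1466.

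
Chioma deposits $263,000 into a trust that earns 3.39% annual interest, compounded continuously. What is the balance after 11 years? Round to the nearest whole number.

A = P·e^(rt) = 263,000·e^(0.0339·11) = 263,000·e^0.3729.
e^0.3729 ≈ 1.45193913866, so A ≈ 381,859.9935.

$381,860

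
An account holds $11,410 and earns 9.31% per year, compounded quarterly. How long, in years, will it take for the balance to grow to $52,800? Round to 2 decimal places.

(1 + 0.023275)^(4t) = 52,800/11,410 = 4.6275.
4t·ln(1 + 0.023275) = ln(4.6275); 4t = 1.532/0.0230083 ≈ 66.5857.
t ≈ 16.6464 years.

16.65 years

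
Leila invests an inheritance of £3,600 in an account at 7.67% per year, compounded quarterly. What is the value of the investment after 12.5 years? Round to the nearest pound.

£9,306

Growth factor = (1 + 0.019175)^50 ≈ 2.584866402.
A ≈ 3,600 × 2.584866402 ≈ 9,305.5190.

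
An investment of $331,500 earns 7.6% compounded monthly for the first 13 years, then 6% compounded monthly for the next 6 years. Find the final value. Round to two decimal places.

Phase 1: 331,500·(1 + 0.076/12)^156 ≈ 887,592.0999.
Phase 2: 887,592.0999·(1 + 0.005)^72 ≈ 1,271,071.1882.

$1,271,071.19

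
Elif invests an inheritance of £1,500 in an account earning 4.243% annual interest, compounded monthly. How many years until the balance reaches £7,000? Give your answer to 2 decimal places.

We need (1 + 0.00353583)^(12t) = 4.6667, so 12t = ln 4.6667 / ln 1.003536 ≈ 436.4365.
t ≈ 436.4365/12 = 36.3697 years.

36.37 years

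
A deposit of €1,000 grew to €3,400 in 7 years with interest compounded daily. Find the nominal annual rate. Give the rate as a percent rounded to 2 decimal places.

The 2555-period growth factor is 3,400/1,000 = 3.4.
r/365 = 3.4^(1/2555) − 1 ≈ 0.000479087, so r ≈ 365·0.000479087 = 17.48669%.

17.49%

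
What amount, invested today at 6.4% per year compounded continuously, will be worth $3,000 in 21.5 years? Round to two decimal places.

$757.76

P = A·e^(−rt) = 3,000·e^(−1.376).
e^(−1.376) ≈ 0.2525868826, so P ≈ 757.7606.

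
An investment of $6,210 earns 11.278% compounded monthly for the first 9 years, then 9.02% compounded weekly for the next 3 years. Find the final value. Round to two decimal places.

Phase 1: 6,210·(1 + 0.11278/12)^108 ≈ 17,054.9558.
Phase 2: 17,054.9558·(1 + 0.0902/52)^156 ≈ 22,349.5548.

$22,349.55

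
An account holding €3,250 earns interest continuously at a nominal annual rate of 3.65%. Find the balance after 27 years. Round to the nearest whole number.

€8,707

A = P·e^(rt) = 3,250·e^(0.0365·27) = 3,250·e^0.9855.
e^0.9855 ≈ 2.679151125, so A ≈ 8,707.2412.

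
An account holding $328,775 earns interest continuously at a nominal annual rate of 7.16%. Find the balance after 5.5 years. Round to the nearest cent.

A = P·e^(rt) = 328,775·e^(0.0716·5.5) = 328,775·e^0.3938.
e^0.3938 ≈ 1.48260399822, so A ≈ 487,443.1295.

$487,443.13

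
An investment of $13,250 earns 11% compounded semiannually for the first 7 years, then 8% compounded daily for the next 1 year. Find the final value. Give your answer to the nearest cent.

$30,373.17

Phase 1: 13,250·(1 + 0.055)^14 ≈ 28,038.2119.
Phase 2: 28,038.2119·(1 + 0.08/365)^365 ≈ 30,373.1661.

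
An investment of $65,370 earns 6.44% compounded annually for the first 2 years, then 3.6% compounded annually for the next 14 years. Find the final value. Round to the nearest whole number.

$121,514

After 2 years at 6.44%: 65,370 × 1.13294736 ≈ 74,060.7689.
Then 14 years at 3.6%: 74,060.7689 × 1.6407279474 ≈ 121,513.5734.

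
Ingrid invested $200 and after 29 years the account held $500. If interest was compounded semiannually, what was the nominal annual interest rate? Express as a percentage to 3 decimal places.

The 58-period growth factor is 500/200 = 2.5.
r/2 = 2.5^(1/58) − 1 ≈ 0.0159236, so r ≈ 2·0.0159236 = 3.18471%.

3.185%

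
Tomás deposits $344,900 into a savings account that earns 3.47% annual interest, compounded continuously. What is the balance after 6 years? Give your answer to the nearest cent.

$424,730.36

A = P·e^(rt) = 344,900·e^(0.0347·6) = 344,900·e^0.2082.
e^0.2082 ≈ 1.23145943681, so A ≈ 424,730.3598.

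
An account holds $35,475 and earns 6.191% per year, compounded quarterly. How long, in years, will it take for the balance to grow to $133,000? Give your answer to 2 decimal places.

(1 + 0.0154775)^(4t) = 133,000/35,475 = 3.7491.
4t·ln(1 + 0.0154775) = ln(3.7491); 4t = 1.3215/0.0153589 ≈ 86.0424.
t ≈ 21.5106 years.

21.51 years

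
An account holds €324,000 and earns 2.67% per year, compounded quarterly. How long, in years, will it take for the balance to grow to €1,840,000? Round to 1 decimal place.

65.3 years

We need (1 + 0.006675)^(4t) = 5.679, so 4t = ln 5.679 / ln 1.006675 ≈ 261.0588.
t ≈ 261.0588/4 = 65.2647 years.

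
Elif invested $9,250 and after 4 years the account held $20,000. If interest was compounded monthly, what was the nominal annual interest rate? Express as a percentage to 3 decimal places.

(1 + r/12)^48 = 20,000/9,250 = 2.16216.
1 + r/12 = 2.16216^(1/48) ≈ 1.016194, so r/12 ≈ 0.0161945.
r ≈ 12·0.0161945 = 19.43340%.

19.433%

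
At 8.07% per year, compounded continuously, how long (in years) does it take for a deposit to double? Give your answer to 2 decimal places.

8.59 years

e^(0.0807t) = 2, so 0.0807t = ln 2 ≈ 0.69315.
t ≈ 0.69315/0.0807 ≈ 8.5892.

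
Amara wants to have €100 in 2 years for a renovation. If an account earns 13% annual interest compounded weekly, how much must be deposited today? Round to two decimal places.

€77.13

Growth factor = (1 + 0.0025)^104 ≈ 1.2965094.
P = 100/1.2965094 ≈ 77.1302.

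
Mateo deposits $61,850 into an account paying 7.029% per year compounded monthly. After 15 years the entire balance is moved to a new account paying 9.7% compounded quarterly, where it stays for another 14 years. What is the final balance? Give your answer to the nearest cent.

Phase 1: 61,850·(1 + 0.0058575)^180 ≈ 176,971.0530.
Phase 2: 176,971.0530·(1 + 0.02425)^56 ≈ 677,074.8810.

$677,074.88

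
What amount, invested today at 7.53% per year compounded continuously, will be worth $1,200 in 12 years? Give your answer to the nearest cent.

$486.13

P = A·e^(−rt) = 1,200·e^(−0.9036).
e^(−0.9036) ≈ 0.4051086404, so P ≈ 486.1304.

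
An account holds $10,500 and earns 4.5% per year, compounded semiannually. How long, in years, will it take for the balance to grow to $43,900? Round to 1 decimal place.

32.1 years

(1 + 0.0225)^(2t) = 43,900/10,500 = 4.181.
2t·ln(1 + 0.0225) = ln(4.181); 2t = 1.4305/0.0222506 ≈ 64.2921.
t ≈ 32.1461 years.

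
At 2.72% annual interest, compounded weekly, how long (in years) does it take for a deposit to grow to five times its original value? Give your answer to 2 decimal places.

59.19 years

(1 + 0.000523077)^(52t) = 5.
52t = ln 5 / ln(1 + 0.000523077) ≈ 1.6094/0.00052294 ≈ 3077.6712.
t ≈ 59.1860.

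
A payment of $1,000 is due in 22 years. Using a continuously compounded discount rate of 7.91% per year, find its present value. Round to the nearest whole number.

P = A·e^(−rt) = 1,000·e^(−1.7402).
e^(−1.7402) ≈ 0.1754853, so P ≈ 175.4853.

$175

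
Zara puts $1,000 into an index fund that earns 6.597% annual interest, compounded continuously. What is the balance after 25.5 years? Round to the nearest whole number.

$5,378

A = P·e^(rt) = 1,000·e^(0.06597·25.5) = 1,000·e^1.682235.
e^1.682235 ≈ 5.3775614, so A ≈ 5,377.5614.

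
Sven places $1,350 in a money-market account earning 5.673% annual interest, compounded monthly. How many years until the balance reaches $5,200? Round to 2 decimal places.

We need (1 + 0.0047275)^(12t) = 3.8519, so 12t = ln 3.8519 / ln 1.004727 ≈ 285.9311.
t ≈ 285.9311/12 = 23.8276 years.

23.83 years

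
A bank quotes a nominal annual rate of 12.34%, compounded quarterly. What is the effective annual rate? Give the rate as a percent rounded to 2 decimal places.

12.92%

EAR = (1 + 12.34%/4)^4 − 1 = (1 + 0.03085)^4 − 1.
(1 + 0.03085)^4 ≈ 1.129229, so EAR ≈ 12.92287%.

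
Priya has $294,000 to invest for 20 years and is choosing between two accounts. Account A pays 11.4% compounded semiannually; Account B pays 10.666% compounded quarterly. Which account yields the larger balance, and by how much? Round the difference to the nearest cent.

Account A, by $286,391.52

A: (1 + 0.057)^40 ≈ 9.183315229265, so 294,000 × 9.183315229265 ≈ 2,699,894.6774.
B: (1 + 0.026665)^80 ≈ 8.209194406103, so 294,000 × 8.209194406103 ≈ 2,413,503.1554.
Difference ≈ 286,391.5220 in favor of A.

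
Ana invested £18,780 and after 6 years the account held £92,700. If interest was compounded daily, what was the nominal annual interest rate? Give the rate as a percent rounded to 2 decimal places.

26.62%

(1 + r/365)^2190 = 92,700/18,780 = 4.9361.
1 + r/365 = 4.9361^(1/2190) ≈ 1.000729, so r/365 ≈ 0.000729296.
r ≈ 365·0.000729296 = 26.61930%.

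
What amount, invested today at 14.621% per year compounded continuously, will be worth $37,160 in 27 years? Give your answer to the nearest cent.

$717.17

P = A·e^(−rt) = 37,160·e^(−3.94767).
e^(−3.94767) ≈ 0.019299617537, so P ≈ 717.1738.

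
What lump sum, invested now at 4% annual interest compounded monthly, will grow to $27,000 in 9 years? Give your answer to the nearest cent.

Periodic rate = 4%/12 = 0.00333333; 108 periods.
P = 27,000/(1 + 0.04/12)^108 ≈ 27,000/1.4324715801 ≈ 18,848.5415.

$18,848.54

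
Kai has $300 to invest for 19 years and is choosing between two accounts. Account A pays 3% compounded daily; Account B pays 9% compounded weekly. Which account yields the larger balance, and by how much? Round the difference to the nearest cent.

Account B, by $1,125.77

Account A growth factor: (1 + 0.03/365)^6935 ≈ 1.76822563; balance ≈ 530.4677.
Account B growth factor: (1 + 0.09/52)^988 ≈ 5.520795143; balance ≈ 1,656.2385.
Account B is larger by 1,125.7709.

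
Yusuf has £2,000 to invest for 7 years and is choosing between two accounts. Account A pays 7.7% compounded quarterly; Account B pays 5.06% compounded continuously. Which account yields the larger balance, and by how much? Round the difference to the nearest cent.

A: (1 + 0.01925)^28 ≈ 1.705533144, so 2,000 × 1.705533144 ≈ 3,411.0663.
B: e^(0.0506·7) = e^0.3542 ≈ 1.425040166, so 2,000 × 1.425040166 ≈ 2,850.0803.
Difference ≈ 560.9860 in favor of A.

Account A, by £560.99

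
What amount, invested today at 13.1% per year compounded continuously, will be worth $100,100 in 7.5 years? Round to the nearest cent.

P = A·e^(−rt) = 100,100·e^(−0.9825).
e^(−0.9825) ≈ 0.374373992975, so P ≈ 37,474.8367.

$37,474.84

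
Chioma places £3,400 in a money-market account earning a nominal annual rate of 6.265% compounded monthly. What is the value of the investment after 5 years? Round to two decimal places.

Growth factor = (1 + 0.06265/12)^60 ≈ 1.366749266.
A ≈ 3,400 × 1.366749266 ≈ 4,646.9475.

£4,646.95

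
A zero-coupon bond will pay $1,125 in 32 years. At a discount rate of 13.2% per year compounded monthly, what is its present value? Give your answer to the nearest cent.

Growth factor = (1 + 0.011)^384 ≈ 66.74884373.
P = 1,125/66.74884373 ≈ 16.8542.

$16.85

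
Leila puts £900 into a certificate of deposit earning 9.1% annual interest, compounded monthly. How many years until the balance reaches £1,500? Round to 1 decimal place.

5.6 years

We need (1 + 0.00758333)^(12t) = 1.6667, so 12t = ln 1.6667 / ln 1.007583 ≈ 67.6167.
t ≈ 67.6167/12 = 5.6347 years.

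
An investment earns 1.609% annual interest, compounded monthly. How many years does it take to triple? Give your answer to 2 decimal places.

68.32 years

(1 + 0.00134083)^(12t) = 3.
12t = ln 3 / ln(1 + 0.00134083) ≈ 1.0986/0.00133994 ≈ 819.8996.
t ≈ 68.3250.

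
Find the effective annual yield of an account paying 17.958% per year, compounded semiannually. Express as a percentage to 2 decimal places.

18.76%

EAR = (1 + 17.958%/2)^2 − 1 = (1 + 0.08979)^2 − 1.
(1 + 0.08979)^2 ≈ 1.187642, so EAR ≈ 18.76422%.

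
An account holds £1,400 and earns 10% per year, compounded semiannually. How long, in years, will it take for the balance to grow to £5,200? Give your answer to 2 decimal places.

13.45 years

(1 + 0.05)^(2t) = 5,200/1,400 = 3.7143.
2t·ln(1 + 0.05) = ln(3.7143); 2t = 1.3122/0.0487902 ≈ 26.8945.
t ≈ 13.4472 years.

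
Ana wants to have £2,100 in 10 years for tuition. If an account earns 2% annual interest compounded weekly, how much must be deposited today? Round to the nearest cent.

Growth factor = (1 + 0.02/52)^520 ≈ 1.221355794.
P = 2,100/1.221355794 ≈ 1,719.4007.

£1,719.40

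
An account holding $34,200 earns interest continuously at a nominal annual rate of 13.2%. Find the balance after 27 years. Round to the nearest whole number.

$1,207,401

A = P·e^(rt) = 34,200·e^(0.132·27) = 34,200·e^3.564.
e^3.564 ≈ 35.30413161471, so A ≈ 1,207,401.3012.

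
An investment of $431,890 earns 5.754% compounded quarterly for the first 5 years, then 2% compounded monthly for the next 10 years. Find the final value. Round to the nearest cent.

Phase 1: 431,890·(1 + 0.014385)^20 ≈ 574,684.5472.
Phase 2: 574,684.5472·(1 + 0.02/12)^120 ≈ 701,804.4437.

$701,804.44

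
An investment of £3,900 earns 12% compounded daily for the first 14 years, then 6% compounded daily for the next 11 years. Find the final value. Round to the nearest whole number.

£40,473

After 14 years at 12%: 3,900 × 5.3640747249 ≈ 20,919.8914.
Then 11 years at 6%: 20,919.8914 × 1.9346873929 ≈ 40,473.4502.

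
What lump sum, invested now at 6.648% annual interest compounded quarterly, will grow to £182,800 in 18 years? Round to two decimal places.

£55,789.62

Growth factor = (1 + 0.01662)^72 ≈ 3.27659491209.
P = 182,800/3.27659491209 ≈ 55,789.6246.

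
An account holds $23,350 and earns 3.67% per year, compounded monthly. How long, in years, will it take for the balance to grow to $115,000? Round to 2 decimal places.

(1 + 0.00305833)^(12t) = 115,000/23,350 = 4.9251.
12t·ln(1 + 0.00305833) = ln(4.9251); 12t = 1.5943/0.00305367 ≈ 522.1053.
t ≈ 43.5088 years.

43.51 years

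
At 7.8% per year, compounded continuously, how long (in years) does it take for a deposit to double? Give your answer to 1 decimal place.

8.9 years

e^(0.078t) = 2, so 0.078t = ln 2 ≈ 0.69315.
t ≈ 0.69315/0.078 ≈ 8.8865.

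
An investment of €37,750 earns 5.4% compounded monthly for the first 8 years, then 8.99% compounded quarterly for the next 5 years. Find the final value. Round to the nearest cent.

€90,607.73

Phase 1: 37,750·(1 + 0.0045)^96 ≈ 58,091.3274.
Phase 2: 58,091.3274·(1 + 0.022475)^20 ≈ 90,607.7325.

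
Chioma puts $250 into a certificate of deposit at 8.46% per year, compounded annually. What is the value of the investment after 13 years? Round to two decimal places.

Annual rate = 8.46% = 0.0846; years = 13.
A = 250·(1 + 0.0846)^13 ≈ 250·2.87411937 ≈ 718.5298.

$718.53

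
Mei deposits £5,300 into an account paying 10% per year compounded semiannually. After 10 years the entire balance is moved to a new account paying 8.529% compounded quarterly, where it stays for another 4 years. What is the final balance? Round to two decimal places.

£19,709.17

After 10 years at 10%: 5,300 × 2.6532977051 ≈ 14,062.4778.
Then 4 years at 8.529%: 14,062.4778 × 1.401542895 ≈ 19,709.1659.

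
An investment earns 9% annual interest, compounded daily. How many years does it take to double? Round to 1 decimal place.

(1 + 0.000246575)^(365t) = 2.
365t = ln 2 / ln(1 + 0.000246575) ≈ 0.69315/0.000246545 ≈ 2811.4435.
t ≈ 7.7026.

7.7 years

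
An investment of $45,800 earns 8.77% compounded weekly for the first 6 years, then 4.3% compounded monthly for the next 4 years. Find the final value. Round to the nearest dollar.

$91,995

Phase 1: 45,800·(1 + 0.0877/52)^312 ≈ 77,481.6288.
Phase 2: 77,481.6288·(1 + 0.043/12)^48 ≈ 91,994.9265.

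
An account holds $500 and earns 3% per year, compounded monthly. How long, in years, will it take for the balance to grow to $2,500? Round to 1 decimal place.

(1 + 0.0025)^(12t) = 2,500/500 = 5.
12t·ln(1 + 0.0025) = ln(5); 12t = 1.6094/0.00249688 ≈ 644.5795.
t ≈ 53.7150 years.

53.7 years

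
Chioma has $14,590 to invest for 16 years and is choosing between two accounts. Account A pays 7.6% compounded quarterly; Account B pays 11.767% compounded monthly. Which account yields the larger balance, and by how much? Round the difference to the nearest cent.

A: (1 + 0.019)^64 ≈ 3.3353988633, so 14,590 × 3.3353988633 ≈ 48,663.4694.
B: (1 + 0.11767/12)^192 ≈ 6.5113648219, so 14,590 × 6.5113648219 ≈ 95,000.8128.
Difference ≈ 46,337.3433 in favor of B.

Account B, by $46,337.34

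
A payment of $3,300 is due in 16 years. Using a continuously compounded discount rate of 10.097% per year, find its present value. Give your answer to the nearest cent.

P = A·e^(−rt) = 3,300·e^(−1.61552).
e^(−1.61552) ≈ 0.1987872742, so P ≈ 655.9980.

$656.00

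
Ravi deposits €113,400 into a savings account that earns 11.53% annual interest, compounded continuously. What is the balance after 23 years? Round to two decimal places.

€1,608,120.51

A = P·e^(rt) = 113,400·e^(0.1153·23) = 113,400·e^2.6519.
e^2.6519 ≈ 14.18095688303, so A ≈ 1,608,120.5105.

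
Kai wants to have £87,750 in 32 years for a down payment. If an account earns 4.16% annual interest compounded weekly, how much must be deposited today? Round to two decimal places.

£23,192.39

Periodic rate = 4.16%/52 = 0.0008; 1664 periods.
P = 87,750/(1 + 0.0008)^1664 ≈ 87,750/3.7835692261 ≈ 23,192.3865.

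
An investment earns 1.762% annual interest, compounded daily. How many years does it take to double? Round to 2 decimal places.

39.34 years

(1 + 0.000048274)^(365t) = 2.
365t = ln 2 / ln(1 + 0.000048274) ≈ 0.69315/4.82728e-05 ≈ 14358.9573.
t ≈ 39.3396.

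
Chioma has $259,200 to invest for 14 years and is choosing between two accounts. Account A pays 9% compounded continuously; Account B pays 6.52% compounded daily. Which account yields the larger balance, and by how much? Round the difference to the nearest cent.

A: e^(0.09·14) = e^1.26 ≈ 3.52542148737, so 259,200 × 3.52542148737 ≈ 913,789.2495.
B: (1 + 0.0652/365)^5110 ≈ 2.49108530982, so 259,200 × 2.49108530982 ≈ 645,689.3123.
Difference ≈ 268,099.9372 in favor of A.

Account A, by $268,099.94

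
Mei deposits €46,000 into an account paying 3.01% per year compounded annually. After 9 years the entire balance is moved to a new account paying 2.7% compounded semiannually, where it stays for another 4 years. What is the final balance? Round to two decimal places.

€66,874.78

Phase 1: 46,000·(1 + 0.0301)^9 ≈ 60,072.0311.
Phase 2: 60,072.0311·(1 + 0.0135)^8 ≈ 66,874.7760.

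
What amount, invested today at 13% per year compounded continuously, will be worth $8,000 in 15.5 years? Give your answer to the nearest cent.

$1,066.56

P = A·e^(−rt) = 8,000·e^(−2.015).
e^(−2.015) ≈ 0.1333204034, so P ≈ 1,066.5632.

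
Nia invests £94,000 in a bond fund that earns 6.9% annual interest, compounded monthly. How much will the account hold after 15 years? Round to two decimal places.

Periodic rate = 6.9%/12 = 0.00575; periods = 12·15 = 180.
A = 94,000·(1 + 0.00575)^180 ≈ 94,000·2.80677386376 ≈ 263,836.7432.

£263,836.74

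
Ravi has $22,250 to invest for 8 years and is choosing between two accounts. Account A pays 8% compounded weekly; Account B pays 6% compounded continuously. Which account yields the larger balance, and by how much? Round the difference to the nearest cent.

Account A, by $6,218.30

Account A growth factor: (1 + 0.08/52)^416 ≈ 1.895548413; balance ≈ 42,175.9522.
Account B growth factor: e^(0.06·8) = e^0.48 ≈ 1.6160744022; balance ≈ 35,957.6554.
Account A is larger by 6,218.2967.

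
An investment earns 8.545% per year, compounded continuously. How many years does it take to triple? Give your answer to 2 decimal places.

12.86 years

e^(0.08545t) = 3, so 0.08545t = ln 3 ≈ 1.0986.
t ≈ 1.0986/0.08545 ≈ 12.8568.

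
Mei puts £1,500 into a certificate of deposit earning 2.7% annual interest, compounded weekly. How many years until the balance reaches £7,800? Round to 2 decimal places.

(1 + 0.000519231)^(52t) = 7,800/1,500 = 5.2.
52t·ln(1 + 0.000519231) = ln(5.2); 52t = 1.6487/0.000519096 ≈ 3176.0186.
t ≈ 61.0773 years.

61.08 years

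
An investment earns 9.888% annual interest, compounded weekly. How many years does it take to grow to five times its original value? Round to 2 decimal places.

16.29 years

(1 + 0.00190154)^(52t) = 5.
52t = ln 5 / ln(1 + 0.00190154) ≈ 1.6094/0.00189973 ≈ 847.1917.
t ≈ 16.2921.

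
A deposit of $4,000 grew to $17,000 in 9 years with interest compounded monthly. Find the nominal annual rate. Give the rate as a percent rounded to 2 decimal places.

16.19%

(1 + r/12)^108 = 17,000/4,000 = 4.25.
1 + r/12 = 4.25^(1/108) ≈ 1.013488, so r/12 ≈ 0.0134875.
r ≈ 12·0.0134875 = 16.18505%.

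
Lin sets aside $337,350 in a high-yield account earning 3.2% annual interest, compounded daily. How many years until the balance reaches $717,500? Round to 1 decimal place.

23.6 years

(1 + 0.0000876712)^(365t) = 717,500/337,350 = 2.1269.
365t·ln(1 + 0.0000876712) = ln(2.1269); 365t = 0.75465/8.76674e-05 ≈ 8608.1265.
t ≈ 23.5839 years.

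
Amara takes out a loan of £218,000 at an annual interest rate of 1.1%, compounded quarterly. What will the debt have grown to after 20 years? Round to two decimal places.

£271,562.72

Periodic rate = 1.1%/4 = 0.00275; periods = 4·20 = 80.
A = 218,000·(1 + 0.00275)^80 ≈ 218,000·1.24570053881 ≈ 271,562.7175.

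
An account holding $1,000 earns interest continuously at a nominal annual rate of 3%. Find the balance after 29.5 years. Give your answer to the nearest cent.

A = P·e^(rt) = 1,000·e^(0.03·29.5) = 1,000·e^0.885.
e^0.885 ≈ 2.422984391, so A ≈ 2,422.9844.

$2,422.98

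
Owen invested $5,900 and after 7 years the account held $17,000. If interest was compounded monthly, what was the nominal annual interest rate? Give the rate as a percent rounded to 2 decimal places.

The 84-period growth factor is 17,000/5,900 = 2.88136.
r/12 = 2.88136^(1/84) − 1 ≈ 0.012678, so r ≈ 12·0.012678 = 15.21365%.

15.21%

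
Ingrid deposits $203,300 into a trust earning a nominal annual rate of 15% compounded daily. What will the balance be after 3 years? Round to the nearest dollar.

$318,808

Growth factor = (1 + 0.15/365)^1095 ≈ 1.56816721674.
A ≈ 203,300 × 1.56816721674 ≈ 318,808.3952.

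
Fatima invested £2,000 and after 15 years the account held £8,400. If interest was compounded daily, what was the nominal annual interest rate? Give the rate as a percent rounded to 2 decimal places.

9.57%

(1 + r/365)^5475 = 8,400/2,000 = 4.2.
1 + r/365 = 4.2^(1/5475) ≈ 1.000262, so r/365 ≈ 0.00026215.
r ≈ 365·0.00026215 = 9.56848%.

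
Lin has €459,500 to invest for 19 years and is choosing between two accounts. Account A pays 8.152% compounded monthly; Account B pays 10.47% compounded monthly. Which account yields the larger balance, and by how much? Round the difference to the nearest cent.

Account B, by €1,179,075.92

A: (1 + 0.08152/12)^228 ≈ 4.681612850847, so 459,500 × 4.681612850847 ≈ 2,151,201.1050.
B: (1 + 0.008725)^228 ≈ 7.247610509316, so 459,500 × 7.247610509316 ≈ 3,330,277.0290.
Difference ≈ 1,179,075.9241 in favor of B.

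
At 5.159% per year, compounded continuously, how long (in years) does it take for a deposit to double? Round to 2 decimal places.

13.44 years

e^(0.05159t) = 2, so 0.05159t = ln 2 ≈ 0.69315.
t ≈ 0.69315/0.05159 ≈ 13.4357.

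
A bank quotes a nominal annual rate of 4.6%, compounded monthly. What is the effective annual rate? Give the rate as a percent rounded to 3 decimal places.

4.698%

EAR = (1 + 4.6%/12)^12 − 1 = (1 + 0.00383333)^12 − 1.
(1 + 0.00383333)^12 ≈ 1.046982, so EAR ≈ 4.69823%.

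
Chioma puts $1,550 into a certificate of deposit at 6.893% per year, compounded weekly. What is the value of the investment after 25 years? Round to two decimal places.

$8,674.29

Growth factor = (1 + 0.06893/52)^1300 ≈ 5.596317869.
A ≈ 1,550 × 5.596317869 ≈ 8,674.2927.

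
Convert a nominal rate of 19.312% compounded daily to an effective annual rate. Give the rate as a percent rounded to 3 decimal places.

One year is 365 periods at 0.000529096 each: (1 + 0.000529096)^365 ≈ 1.212966.
EAR = 1.212966 − 1 ≈ 21.29664%.

21.297%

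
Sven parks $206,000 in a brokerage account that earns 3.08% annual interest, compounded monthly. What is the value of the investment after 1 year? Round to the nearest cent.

Periodic rate = 3.08%/12 = 0.00256667; periods = 12·1 = 12.
A = 206,000·(1 + 0.0308/12)^12 ≈ 206,000·1.0312385348 ≈ 212,435.1382.

$212,435.14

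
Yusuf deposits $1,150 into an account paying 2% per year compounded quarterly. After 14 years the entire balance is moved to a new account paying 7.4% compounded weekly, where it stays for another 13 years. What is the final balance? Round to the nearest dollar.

$3,976

After 14 years at 2%: 1,150 × 1.322207019 ≈ 1,520.5381.
Then 13 years at 7.4%: 1,520.5381 × 2.615136117 ≈ 3,976.4140.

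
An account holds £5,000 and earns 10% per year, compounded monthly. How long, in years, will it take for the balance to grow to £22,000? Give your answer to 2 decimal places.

(1 + 0.00833333)^(12t) = 22,000/5,000 = 4.4.
12t·ln(1 + 0.00833333) = ln(4.4); 12t = 1.4816/0.0082988 ≈ 178.5323.
t ≈ 14.8777 years.

14.88 years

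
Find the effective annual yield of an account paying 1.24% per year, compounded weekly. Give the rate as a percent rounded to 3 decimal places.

EAR = (1 + 1.24%/52)^52 − 1 = (1 + 0.000238462)^52 − 1.
(1 + 0.000238462)^52 ≈ 1.012476, so EAR ≈ 1.24757%.

1.248%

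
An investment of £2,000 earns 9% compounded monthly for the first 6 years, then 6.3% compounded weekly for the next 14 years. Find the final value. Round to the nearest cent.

£8,269.70

Phase 1: 2,000·(1 + 0.0075)^72 ≈ 3,425.1054.
Phase 2: 3,425.1054·(1 + 0.063/52)^728 ≈ 8,269.7013.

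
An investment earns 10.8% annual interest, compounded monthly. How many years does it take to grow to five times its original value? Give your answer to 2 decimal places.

14.97 years

(1 + 0.009)^(12t) = 5.
12t = ln 5 / ln(1 + 0.009) ≈ 1.6094/0.00895974 ≈ 179.6300.
t ≈ 14.9692.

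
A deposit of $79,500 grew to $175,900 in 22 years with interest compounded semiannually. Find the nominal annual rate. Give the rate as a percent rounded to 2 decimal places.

3.64%

(1 + r/2)^44 = 175,900/79,500 = 2.21258.
1 + r/2 = 2.21258^(1/44) ≈ 1.018213, so r/2 ≈ 0.0182129.
r ≈ 2·0.0182129 = 3.64259%.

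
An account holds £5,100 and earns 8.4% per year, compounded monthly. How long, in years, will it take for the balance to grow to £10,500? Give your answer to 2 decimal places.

We need (1 + 0.007)^(12t) = 2.0588, so 12t = ln 2.0588 / ln 1.007 ≈ 103.5228.
t ≈ 103.5228/12 = 8.6269 years.

8.63 years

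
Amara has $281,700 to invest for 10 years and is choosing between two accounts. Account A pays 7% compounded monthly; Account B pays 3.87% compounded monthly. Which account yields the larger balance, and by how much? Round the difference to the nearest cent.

Account A, by $151,560.67

A: (1 + 0.07/12)^120 ≈ 2.0096613767, so 281,700 × 2.0096613767 ≈ 566,121.6098.
B: (1 + 0.003225)^120 ≈ 1.47163981717, so 281,700 × 1.47163981717 ≈ 414,560.9365.
Difference ≈ 151,560.6733 in favor of A.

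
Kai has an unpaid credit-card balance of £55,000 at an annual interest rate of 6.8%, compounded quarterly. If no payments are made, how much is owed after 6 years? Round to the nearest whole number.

Periodic rate = 6.8%/4 = 0.017; periods = 4·6 = 24.
A = 55,000·(1 + 0.017)^24 ≈ 55,000·1.4986591519 ≈ 82,426.2534.

£82,426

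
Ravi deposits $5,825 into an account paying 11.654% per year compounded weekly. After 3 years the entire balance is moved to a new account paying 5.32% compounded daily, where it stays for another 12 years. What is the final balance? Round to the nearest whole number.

$15,639

Phase 1: 5,825·(1 + 0.11654/52)^156 ≈ 8,259.6962.
Phase 2: 8,259.6962·(1 + 0.0532/365)^4380 ≈ 15,638.5855.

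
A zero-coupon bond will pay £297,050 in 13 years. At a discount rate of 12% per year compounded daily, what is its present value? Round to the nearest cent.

Growth factor = (1 + 0.12/365)^4745 ≈ 4.75760132464.
P = 297,050/4.75760132464 ≈ 62,436.9256.

£62,436.93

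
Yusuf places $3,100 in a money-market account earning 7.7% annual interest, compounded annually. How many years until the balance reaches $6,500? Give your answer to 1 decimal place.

(1 + 0.077)^t = 6,500/3,100 = 2.0968.
t·ln(1 + 0.077) = ln(2.0968); t = 0.7404/0.0741794 ≈ 9.9812.

10.0 years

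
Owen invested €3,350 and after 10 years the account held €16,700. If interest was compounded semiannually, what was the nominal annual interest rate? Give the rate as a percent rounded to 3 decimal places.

(1 + r/2)^20 = 16,700/3,350 = 4.98507.
1 + r/2 = 4.98507^(1/20) ≈ 1.083636, so r/2 ≈ 0.0836364.
r ≈ 2·0.0836364 = 16.72728%.

16.727%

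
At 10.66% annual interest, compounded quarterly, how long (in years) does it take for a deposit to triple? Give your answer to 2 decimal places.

(1 + 0.02665)^(4t) = 3.
4t = ln 3 / ln(1 + 0.02665) ≈ 1.0986/0.0263011 ≈ 41.7706.
t ≈ 10.4427.

10.44 years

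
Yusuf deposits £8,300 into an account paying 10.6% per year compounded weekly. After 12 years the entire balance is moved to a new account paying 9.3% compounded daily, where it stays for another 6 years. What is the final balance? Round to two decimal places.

£51,670.64

Phase 1: 8,300·(1 + 0.106/52)^624 ≈ 29,575.9287.
Phase 2: 29,575.9287·(1 + 0.093/365)^2190 ≈ 51,670.6404.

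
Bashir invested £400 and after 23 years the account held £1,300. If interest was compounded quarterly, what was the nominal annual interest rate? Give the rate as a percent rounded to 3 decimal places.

(1 + r/4)^92 = 1,300/400 = 3.25.
1 + r/4 = 3.25^(1/92) ≈ 1.012894, so r/4 ≈ 0.0128939.
r ≈ 4·0.0128939 = 5.15755%.

5.158%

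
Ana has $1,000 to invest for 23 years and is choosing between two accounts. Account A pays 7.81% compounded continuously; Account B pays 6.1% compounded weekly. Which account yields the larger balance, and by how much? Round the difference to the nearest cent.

Account A, by $1,963.26

Account A growth factor: e^(0.0781·23) = e^1.7963 ≈ 6.027305128; balance ≈ 6,027.3051.
Account B growth factor: (1 + 0.061/52)^1196 ≈ 4.064040718; balance ≈ 4,064.0407.
Account A is larger by 1,963.2644.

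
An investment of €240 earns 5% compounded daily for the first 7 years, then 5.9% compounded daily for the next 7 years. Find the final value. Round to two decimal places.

Phase 1: 240·(1 + 0.05/365)^2555 ≈ 340.5680.
Phase 2: 340.5680·(1 + 0.059/365)^2555 ≈ 514.6986.

€514.70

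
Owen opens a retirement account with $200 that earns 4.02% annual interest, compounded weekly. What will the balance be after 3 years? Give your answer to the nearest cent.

Growth factor = (1 + 0.0402/52)^156 ≈ 1.12812099.
A ≈ 200 × 1.12812099 ≈ 225.6242.

$225.62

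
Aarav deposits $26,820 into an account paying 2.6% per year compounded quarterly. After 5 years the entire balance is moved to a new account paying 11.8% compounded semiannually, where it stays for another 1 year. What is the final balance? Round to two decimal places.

$34,239.41

After 5 years at 2.6%: 26,820 × 1.138349404 ≈ 30,530.5310.
Then 1 years at 11.8%: 30,530.5310 × 1.121481 ≈ 34,239.4105.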